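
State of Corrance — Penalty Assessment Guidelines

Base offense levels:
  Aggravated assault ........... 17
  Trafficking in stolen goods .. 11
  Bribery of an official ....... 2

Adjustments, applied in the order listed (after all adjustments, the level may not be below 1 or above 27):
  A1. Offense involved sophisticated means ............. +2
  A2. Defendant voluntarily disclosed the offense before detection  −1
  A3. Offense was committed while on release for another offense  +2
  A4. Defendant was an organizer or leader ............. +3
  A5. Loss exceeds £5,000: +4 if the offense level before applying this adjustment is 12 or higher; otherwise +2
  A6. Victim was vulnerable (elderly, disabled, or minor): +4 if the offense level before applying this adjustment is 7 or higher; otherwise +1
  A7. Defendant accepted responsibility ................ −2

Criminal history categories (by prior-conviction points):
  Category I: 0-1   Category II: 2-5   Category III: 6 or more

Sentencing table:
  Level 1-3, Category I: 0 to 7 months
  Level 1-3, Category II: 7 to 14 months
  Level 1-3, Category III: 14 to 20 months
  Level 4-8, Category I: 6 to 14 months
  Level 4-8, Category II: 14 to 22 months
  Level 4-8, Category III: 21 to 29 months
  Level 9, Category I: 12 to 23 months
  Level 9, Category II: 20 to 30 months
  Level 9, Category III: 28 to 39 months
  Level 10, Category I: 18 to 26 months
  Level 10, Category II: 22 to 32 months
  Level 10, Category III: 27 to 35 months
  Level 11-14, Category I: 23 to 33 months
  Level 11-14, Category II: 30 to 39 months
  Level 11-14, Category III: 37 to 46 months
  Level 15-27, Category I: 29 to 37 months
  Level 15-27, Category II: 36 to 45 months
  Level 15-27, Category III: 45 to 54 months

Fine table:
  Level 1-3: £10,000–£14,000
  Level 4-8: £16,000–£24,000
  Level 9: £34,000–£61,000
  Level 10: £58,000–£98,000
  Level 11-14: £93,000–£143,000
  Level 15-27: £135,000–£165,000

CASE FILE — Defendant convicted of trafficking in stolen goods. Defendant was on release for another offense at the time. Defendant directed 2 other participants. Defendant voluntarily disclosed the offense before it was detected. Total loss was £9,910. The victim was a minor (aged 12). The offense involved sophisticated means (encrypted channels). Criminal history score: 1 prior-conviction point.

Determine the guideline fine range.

Base offense level for trafficking in stolen goods: 11.
A1 applies: 11 + 2 = 13.
A2 applies: 13 − 1 = 12.
A3 applies: 12 + 2 = 14.
A4 applies: 14 + 3 = 17.
A5 applies (level before this adjustment is 17 ≥ 12, so +4): 17 + 4 = 21.
A6 applies (level before this adjustment is 21 ≥ 7, so +4): 21 + 4 = 25.
A7 does not apply.
Final offense level: 25.
Level 25 falls in the 15-27 band.
Fine table: Level 15-27 → £135,000–£165,000.

£135,000–£165,000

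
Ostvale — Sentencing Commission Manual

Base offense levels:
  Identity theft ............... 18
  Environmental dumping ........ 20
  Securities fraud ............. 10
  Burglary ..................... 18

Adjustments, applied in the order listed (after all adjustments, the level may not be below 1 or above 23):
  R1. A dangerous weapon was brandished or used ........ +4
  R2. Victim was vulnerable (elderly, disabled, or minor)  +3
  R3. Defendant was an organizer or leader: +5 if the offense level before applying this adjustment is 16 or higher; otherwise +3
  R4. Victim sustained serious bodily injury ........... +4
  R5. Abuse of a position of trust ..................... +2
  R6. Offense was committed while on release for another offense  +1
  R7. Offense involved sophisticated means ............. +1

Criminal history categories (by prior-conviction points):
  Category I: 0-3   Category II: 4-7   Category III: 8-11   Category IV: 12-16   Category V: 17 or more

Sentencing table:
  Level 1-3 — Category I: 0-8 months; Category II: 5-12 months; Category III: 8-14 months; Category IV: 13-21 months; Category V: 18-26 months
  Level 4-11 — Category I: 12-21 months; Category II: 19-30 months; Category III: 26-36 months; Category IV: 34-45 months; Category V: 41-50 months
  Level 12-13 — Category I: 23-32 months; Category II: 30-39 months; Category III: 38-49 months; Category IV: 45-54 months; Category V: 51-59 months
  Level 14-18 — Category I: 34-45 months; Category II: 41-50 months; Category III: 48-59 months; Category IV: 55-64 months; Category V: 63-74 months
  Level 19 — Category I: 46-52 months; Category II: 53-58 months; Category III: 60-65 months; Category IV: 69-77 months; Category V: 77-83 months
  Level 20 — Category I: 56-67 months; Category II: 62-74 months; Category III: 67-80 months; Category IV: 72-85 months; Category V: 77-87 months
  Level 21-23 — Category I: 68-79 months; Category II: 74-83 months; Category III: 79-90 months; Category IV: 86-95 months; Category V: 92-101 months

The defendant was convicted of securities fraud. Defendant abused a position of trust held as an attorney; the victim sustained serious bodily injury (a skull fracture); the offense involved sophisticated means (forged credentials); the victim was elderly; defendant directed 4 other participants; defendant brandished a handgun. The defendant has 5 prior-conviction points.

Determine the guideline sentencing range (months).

Base offense level for securities fraud: 10.
R1 applies: 10 + 4 = 14.
R2 applies: 14 + 3 = 17.
R3 applies (level before this adjustment is 17 ≥ 16, so +5): 17 + 5 = 22.
R4 applies: 22 + 4 = 26.
R5 applies: 26 + 2 = 28.
R7 applies: 28 + 1 = 29.
Level 29 exceeds the maximum of 23; capped at 23.
Final offense level: 23.
Criminal history: 5 prior points → Category II (4-7).
Level 23 falls in the 21-23 band.
Grid: Level 21-23 × Category II = 74-83 months.

74-83 months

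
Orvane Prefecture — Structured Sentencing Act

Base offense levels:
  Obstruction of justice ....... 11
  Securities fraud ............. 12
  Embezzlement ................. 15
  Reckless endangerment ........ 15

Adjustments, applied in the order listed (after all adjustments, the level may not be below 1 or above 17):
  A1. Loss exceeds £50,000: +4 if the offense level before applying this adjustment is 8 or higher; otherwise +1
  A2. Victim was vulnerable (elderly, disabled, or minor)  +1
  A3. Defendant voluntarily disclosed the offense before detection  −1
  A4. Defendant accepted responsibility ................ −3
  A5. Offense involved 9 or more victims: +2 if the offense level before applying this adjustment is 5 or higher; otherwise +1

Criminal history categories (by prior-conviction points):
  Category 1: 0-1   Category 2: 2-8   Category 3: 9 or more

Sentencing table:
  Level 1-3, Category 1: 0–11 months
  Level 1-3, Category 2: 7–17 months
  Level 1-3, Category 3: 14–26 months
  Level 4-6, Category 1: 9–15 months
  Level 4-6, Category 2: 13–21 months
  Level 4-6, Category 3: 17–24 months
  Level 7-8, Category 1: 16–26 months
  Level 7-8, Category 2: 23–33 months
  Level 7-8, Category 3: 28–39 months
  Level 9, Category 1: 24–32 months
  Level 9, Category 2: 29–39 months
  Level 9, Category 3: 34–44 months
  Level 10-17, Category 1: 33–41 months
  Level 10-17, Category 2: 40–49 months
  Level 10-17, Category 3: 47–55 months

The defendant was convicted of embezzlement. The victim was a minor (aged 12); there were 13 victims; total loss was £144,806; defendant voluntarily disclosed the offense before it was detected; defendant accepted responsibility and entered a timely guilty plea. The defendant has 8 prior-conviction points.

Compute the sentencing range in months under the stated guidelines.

40-49 months

Base offense level for embezzlement: 15.
A1 applies (level before this adjustment is 15 ≥ 8, so +4): 15 + 4 = 19.
A2 applies: 19 + 1 = 20.
A3 applies: 20 − 1 = 19.
A4 applies: 19 − 3 = 16.
A5 applies (level before this adjustment is 16 ≥ 5, so +2): 16 + 2 = 18.
Level 18 exceeds the maximum of 17; capped at 17.
Final offense level: 17.
Criminal history: 8 prior points → Category 2 (2-8).
Level 17 falls in the 10-17 band.
Grid: Level 10-17 × Category 2 = 40-49 months.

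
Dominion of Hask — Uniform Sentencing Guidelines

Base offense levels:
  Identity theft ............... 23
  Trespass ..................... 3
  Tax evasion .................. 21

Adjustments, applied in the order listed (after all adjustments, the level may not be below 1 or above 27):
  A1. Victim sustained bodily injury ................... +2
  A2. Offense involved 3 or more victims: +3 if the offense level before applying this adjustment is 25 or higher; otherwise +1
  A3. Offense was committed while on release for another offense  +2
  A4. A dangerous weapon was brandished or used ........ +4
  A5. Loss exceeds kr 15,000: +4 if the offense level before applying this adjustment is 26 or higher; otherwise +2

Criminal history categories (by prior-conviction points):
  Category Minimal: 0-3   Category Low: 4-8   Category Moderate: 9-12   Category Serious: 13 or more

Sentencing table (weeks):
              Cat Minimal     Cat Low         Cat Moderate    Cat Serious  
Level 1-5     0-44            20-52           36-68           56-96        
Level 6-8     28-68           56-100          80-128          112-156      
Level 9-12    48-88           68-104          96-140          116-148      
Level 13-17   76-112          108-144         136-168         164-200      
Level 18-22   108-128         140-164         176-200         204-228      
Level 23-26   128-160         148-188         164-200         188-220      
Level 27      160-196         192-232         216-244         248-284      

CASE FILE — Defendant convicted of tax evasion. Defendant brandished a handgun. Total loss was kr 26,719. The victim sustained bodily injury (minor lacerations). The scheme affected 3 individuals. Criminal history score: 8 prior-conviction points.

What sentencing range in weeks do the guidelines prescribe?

192-232 weeks

Base offense level for tax evasion: 21.
A1 applies: 21 + 2 = 23.
A2 applies (level before this adjustment is 23 < 25, so +1): 23 + 1 = 24.
A4 applies: 24 + 4 = 28.
A5 applies (level before this adjustment is 28 ≥ 26, so +4): 28 + 4 = 32.
Level 32 exceeds the maximum of 27; capped at 27.
Final offense level: 27.
Criminal history: 8 prior points → Category Low (4-8).
Level 27 falls in the 27 band.
Grid: Level 27 × Category Low = 192-232 weeks.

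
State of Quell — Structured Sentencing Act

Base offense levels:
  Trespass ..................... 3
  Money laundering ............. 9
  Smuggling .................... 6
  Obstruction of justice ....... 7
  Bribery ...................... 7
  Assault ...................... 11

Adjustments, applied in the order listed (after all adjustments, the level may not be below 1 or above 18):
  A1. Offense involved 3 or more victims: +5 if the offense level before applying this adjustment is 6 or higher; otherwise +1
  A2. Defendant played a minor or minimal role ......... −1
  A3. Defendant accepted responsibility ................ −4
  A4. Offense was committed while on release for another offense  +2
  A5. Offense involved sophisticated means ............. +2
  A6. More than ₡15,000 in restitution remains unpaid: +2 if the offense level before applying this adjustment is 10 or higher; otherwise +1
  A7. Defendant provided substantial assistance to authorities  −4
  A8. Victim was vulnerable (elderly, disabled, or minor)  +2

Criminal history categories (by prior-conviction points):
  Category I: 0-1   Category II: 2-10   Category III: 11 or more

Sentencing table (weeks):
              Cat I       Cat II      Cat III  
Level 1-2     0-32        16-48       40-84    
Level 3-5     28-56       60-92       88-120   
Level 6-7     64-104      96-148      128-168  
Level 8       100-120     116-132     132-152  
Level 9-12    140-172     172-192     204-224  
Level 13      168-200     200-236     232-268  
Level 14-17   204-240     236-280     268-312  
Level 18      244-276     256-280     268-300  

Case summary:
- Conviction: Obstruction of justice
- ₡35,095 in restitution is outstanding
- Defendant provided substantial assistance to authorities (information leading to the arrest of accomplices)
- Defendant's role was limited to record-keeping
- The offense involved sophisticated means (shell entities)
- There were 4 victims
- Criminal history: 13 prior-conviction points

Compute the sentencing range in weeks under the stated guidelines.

Base offense level for obstruction of justice: 7.
A1 applies (level before this adjustment is 7 ≥ 6, so +5): 7 + 5 = 12.
A2 applies: 12 − 1 = 11.
A3 does not apply.
A4 does not apply.
A5 applies: 11 + 2 = 13.
A6 applies (level before this adjustment is 13 ≥ 10, so +2): 13 + 2 = 15.
A7 applies: 15 − 4 = 11.
A8 does not apply.
Final offense level: 11.
Criminal history: 13 prior points → Category III (11+).
Level 11 falls in the 9-12 band.
Grid: Level 9-12 × Category III = 204-224 weeks.

204-224 weeks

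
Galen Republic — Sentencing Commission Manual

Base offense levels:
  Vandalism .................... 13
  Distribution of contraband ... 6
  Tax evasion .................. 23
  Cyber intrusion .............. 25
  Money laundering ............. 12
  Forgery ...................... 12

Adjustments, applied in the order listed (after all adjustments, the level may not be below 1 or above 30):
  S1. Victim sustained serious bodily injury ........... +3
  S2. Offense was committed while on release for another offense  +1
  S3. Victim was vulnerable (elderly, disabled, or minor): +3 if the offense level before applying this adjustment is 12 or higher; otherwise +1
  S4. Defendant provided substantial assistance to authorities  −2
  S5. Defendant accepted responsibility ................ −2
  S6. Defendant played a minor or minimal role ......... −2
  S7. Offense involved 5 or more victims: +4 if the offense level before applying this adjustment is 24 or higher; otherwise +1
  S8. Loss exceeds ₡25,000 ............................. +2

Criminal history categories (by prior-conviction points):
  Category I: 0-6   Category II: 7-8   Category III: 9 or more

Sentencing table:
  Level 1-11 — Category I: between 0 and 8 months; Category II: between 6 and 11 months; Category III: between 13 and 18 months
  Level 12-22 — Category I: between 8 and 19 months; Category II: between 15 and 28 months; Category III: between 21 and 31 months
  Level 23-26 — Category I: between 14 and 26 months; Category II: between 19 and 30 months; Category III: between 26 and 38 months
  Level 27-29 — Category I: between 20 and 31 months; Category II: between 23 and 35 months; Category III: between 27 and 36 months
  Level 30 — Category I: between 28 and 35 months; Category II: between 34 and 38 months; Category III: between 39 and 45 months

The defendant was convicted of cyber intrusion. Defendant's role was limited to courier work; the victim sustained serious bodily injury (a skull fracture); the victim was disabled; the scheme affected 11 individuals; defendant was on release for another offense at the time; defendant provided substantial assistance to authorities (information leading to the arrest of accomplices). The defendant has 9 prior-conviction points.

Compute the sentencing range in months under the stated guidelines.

39-45 months

Base offense level for cyber intrusion: 25.
S1 applies: 25 + 3 = 28.
S2 applies: 28 + 1 = 29.
S3 applies (level before this adjustment is 29 ≥ 12, so +3): 29 + 3 = 32.
S4 applies: 32 − 2 = 30.
S5 does not apply.
S6 applies: 30 − 2 = 28.
S7 applies (level before this adjustment is 28 ≥ 24, so +4): 28 + 4 = 32.
S8 does not apply.
Level 32 exceeds the maximum of 30; capped at 30.
Final offense level: 30.
Criminal history: 9 prior points → Category III (9+).
Level 30 falls in the 30 band.
Grid: Level 30 × Category III = 39-45 months.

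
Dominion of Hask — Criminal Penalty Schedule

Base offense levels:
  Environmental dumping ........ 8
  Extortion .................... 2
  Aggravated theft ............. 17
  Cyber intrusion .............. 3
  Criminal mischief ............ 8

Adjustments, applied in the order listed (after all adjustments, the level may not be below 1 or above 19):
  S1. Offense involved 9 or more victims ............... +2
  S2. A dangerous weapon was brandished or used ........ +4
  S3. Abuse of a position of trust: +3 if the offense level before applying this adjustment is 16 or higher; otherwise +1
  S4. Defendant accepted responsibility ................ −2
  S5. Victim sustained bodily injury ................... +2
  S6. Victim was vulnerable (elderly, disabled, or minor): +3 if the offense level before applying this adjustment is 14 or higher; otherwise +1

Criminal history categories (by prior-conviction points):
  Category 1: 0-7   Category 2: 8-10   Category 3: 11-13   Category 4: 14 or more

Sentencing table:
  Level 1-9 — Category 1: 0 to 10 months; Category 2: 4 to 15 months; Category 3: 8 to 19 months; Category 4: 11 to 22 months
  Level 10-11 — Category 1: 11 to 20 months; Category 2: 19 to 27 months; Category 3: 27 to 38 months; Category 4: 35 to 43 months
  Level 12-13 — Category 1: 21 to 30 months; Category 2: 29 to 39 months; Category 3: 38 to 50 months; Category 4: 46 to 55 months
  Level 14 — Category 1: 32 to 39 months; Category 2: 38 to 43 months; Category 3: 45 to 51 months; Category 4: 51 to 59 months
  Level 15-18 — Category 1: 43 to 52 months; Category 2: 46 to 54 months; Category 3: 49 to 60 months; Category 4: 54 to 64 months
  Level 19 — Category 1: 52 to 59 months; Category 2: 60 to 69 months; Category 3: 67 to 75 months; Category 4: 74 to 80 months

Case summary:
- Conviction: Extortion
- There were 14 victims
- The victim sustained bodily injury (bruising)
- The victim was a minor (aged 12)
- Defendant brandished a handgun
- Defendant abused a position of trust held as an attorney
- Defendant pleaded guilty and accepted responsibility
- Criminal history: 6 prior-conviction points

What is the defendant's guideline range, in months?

Base offense level for extortion: 2.
S1 applies: 2 + 2 = 4.
S2 applies: 4 + 4 = 8.
S3 applies (level before this adjustment is 8 < 16, so +1): 8 + 1 = 9.
S4 applies: 9 − 2 = 7.
S5 applies: 7 + 2 = 9.
S6 applies (level before this adjustment is 9 < 14, so +1): 9 + 1 = 10.
Final offense level: 10.
Criminal history: 6 prior points → Category 1 (0-7).
Level 10 falls in the 10-11 band.
Grid: Level 10-11 × Category 1 = 11-20 months.

11-20 months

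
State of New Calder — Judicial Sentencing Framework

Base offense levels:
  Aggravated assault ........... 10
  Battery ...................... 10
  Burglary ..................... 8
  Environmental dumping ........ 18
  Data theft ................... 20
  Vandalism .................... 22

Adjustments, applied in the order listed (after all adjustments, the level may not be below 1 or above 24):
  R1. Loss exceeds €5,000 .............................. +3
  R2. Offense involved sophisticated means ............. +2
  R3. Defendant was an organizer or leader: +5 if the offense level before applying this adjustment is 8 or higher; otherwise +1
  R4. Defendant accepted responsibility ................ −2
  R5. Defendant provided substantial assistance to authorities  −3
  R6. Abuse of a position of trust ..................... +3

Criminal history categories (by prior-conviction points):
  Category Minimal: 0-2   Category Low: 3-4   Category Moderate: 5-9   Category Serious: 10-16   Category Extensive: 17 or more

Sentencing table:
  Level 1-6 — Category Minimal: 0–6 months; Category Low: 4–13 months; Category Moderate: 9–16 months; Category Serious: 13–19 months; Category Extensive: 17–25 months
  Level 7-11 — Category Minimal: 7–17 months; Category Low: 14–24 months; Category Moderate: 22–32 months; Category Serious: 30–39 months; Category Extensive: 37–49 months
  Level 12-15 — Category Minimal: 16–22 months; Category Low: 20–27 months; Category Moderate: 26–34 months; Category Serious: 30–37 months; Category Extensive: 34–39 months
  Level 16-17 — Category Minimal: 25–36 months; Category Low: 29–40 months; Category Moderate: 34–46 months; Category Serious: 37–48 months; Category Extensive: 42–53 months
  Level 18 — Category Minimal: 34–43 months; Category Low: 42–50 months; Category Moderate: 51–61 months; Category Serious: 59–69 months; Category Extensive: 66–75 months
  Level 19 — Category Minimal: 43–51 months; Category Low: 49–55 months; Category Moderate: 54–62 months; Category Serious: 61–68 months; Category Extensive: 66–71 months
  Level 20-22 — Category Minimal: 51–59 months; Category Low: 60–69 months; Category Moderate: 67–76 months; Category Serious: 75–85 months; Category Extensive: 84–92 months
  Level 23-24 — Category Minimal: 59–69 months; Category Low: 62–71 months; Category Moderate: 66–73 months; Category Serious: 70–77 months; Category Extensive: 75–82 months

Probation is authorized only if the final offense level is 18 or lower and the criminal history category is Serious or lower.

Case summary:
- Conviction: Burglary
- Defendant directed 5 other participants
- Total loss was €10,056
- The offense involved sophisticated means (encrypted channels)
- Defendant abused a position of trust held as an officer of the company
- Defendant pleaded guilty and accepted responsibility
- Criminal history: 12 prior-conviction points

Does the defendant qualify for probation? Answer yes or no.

Base offense level for burglary: 8.
R1 applies: 8 + 3 = 11.
R2 applies: 11 + 2 = 13.
R3 applies (level before this adjustment is 13 ≥ 8, so +5): 13 + 5 = 18.
R4 applies: 18 − 2 = 16.
R6 applies: 16 + 3 = 19.
Final offense level: 19.
Criminal history: 12 prior points → Category Serious (10-16).
Level 19 falls in the 19 band.
Grid: Level 19 × Category Serious = 61-68 months.
Probation check: level 19 > 18 and category Serious ≤ Serious → not eligible.

No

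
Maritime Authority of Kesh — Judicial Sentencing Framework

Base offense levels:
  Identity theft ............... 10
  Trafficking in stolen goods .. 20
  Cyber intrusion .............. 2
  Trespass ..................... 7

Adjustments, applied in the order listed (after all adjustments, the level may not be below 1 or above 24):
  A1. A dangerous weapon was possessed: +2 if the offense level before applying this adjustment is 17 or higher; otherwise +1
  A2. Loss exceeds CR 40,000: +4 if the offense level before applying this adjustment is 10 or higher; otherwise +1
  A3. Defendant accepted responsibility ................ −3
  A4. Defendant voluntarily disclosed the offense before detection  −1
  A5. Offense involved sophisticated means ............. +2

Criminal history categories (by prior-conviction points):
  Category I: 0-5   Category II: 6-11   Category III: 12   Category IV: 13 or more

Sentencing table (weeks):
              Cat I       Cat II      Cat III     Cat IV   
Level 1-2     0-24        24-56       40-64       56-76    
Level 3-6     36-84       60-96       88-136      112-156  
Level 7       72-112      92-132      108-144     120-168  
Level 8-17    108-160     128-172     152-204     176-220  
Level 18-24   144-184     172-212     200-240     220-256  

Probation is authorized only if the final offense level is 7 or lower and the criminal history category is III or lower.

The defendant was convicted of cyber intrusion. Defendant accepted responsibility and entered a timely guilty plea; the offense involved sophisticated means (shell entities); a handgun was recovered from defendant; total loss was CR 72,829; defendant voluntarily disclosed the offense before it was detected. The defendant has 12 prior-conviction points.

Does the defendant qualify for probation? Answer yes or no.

Base offense level for cyber intrusion: 2.
A1 applies (level before this adjustment is 2 < 17, so +1): 2 + 1 = 3.
A2 applies (level before this adjustment is 3 < 10, so +1): 3 + 1 = 4.
A3 applies: 4 − 3 = 1.
A4 applies: 1 − 1 = 0.
A5 applies: 0 + 2 = 2.
Final offense level: 2.
Criminal history: 12 prior points → Category III (12).
Level 2 falls in the 1-2 band.
Grid: Level 1-2 × Category III = 40-64 weeks.
Probation check: level 2 ≤ 7 and category III ≤ III → eligible.

Yes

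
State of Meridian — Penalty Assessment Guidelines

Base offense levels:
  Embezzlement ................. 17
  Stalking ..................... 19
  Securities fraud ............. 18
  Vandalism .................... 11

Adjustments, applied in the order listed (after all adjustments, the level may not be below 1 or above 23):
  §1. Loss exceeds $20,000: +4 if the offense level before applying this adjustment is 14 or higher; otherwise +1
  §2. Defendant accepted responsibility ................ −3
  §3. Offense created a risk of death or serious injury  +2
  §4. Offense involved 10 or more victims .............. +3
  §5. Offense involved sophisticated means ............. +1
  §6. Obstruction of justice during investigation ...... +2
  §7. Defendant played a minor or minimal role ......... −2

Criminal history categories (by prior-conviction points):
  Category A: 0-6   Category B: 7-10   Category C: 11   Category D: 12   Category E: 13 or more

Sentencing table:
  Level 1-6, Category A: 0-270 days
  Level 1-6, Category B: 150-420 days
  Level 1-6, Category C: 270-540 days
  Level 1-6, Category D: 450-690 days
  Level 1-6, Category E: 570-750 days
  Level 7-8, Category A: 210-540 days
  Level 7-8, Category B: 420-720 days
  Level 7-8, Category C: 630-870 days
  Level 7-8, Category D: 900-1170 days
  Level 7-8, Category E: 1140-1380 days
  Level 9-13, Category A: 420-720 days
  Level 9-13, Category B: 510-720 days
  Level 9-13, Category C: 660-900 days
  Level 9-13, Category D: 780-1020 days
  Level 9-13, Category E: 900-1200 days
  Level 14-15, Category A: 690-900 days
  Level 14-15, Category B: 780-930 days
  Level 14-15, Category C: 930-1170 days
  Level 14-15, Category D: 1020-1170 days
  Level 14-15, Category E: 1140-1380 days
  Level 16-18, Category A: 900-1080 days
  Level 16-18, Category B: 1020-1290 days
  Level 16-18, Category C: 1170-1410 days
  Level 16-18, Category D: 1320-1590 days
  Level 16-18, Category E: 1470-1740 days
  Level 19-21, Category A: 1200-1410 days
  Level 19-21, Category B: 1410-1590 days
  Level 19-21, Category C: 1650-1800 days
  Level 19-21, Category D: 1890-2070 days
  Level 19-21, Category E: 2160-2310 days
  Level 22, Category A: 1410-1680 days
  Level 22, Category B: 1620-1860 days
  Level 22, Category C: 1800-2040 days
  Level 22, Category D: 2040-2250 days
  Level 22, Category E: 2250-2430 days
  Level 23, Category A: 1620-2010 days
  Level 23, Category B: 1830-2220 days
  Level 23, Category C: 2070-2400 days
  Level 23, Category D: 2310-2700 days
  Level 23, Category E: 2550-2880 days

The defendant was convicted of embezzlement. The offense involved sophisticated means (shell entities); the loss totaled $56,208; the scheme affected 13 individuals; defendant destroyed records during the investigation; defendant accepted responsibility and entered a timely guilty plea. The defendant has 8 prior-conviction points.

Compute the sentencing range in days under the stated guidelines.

1830-2220 days

Base offense level for embezzlement: 17.
§1 applies (level before this adjustment is 17 ≥ 14, so +4): 17 + 4 = 21.
§2 applies: 21 − 3 = 18.
§4 applies: 18 + 3 = 21.
§5 applies: 21 + 1 = 22.
§6 applies: 22 + 2 = 24.
Level 24 exceeds the maximum of 23; capped at 23.
Final offense level: 23.
Criminal history: 8 prior points → Category B (7-10).
Level 23 falls in the 23 band.
Grid: Level 23 × Category B = 1830-2220 days.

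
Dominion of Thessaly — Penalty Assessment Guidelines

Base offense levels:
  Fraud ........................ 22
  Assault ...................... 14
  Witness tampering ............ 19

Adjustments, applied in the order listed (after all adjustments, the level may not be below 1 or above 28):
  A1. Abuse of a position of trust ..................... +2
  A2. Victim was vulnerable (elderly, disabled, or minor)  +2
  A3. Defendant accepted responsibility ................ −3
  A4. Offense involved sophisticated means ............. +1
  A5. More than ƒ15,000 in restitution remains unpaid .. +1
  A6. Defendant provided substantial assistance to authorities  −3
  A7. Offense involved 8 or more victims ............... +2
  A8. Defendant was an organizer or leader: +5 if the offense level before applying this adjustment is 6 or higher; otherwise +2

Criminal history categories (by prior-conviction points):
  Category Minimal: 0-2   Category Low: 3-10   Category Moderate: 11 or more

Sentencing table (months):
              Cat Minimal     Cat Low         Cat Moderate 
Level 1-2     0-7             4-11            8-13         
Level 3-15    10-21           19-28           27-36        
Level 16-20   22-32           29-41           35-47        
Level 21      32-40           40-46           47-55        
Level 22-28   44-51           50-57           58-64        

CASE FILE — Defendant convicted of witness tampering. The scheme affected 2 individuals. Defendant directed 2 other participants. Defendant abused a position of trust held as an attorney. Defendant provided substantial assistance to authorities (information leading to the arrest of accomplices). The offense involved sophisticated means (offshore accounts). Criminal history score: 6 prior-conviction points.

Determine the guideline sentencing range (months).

50-57 months

Base offense level for witness tampering: 19.
A1 applies: 19 + 2 = 21.
A4 applies: 21 + 1 = 22.
A5 does not apply.
A6 applies: 22 − 3 = 19.
A7 does not apply.
A8 applies (level before this adjustment is 19 ≥ 6, so +5): 19 + 5 = 24.
Final offense level: 24.
Criminal history: 6 prior points → Category Low (3-10).
Level 24 falls in the 22-28 band.
Grid: Level 22-28 × Category Low = 50-57 months.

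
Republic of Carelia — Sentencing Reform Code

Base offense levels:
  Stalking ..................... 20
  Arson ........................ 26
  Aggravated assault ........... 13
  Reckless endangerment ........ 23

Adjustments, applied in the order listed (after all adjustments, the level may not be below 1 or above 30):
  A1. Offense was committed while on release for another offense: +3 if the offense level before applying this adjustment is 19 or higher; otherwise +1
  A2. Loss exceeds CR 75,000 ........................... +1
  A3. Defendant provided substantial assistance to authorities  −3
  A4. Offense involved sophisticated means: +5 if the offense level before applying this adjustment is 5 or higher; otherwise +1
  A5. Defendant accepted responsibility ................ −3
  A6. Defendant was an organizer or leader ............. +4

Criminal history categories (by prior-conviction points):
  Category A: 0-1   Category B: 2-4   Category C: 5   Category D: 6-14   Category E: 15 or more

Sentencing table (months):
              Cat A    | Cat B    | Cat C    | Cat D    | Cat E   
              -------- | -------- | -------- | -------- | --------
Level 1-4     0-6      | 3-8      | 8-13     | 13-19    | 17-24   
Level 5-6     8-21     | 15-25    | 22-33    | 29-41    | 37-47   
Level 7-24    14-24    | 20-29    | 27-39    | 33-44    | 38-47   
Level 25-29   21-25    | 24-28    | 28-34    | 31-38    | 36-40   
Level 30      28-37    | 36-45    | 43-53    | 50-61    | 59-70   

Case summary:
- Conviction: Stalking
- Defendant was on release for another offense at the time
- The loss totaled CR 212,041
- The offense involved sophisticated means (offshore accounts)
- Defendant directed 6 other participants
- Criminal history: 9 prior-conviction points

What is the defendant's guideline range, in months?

Base offense level for stalking: 20.
A1 applies (level before this adjustment is 20 ≥ 19, so +3): 20 + 3 = 23.
A2 applies: 23 + 1 = 24.
A4 applies (level before this adjustment is 24 ≥ 5, so +5): 24 + 5 = 29.
A5 does not apply.
A6 applies: 29 + 4 = 33.
Level 33 exceeds the maximum of 30; capped at 30.
Final offense level: 30.
Criminal history: 9 prior points → Category D (6-14).
Level 30 falls in the 30 band.
Grid: Level 30 × Category D = 50-61 months.

50-61 months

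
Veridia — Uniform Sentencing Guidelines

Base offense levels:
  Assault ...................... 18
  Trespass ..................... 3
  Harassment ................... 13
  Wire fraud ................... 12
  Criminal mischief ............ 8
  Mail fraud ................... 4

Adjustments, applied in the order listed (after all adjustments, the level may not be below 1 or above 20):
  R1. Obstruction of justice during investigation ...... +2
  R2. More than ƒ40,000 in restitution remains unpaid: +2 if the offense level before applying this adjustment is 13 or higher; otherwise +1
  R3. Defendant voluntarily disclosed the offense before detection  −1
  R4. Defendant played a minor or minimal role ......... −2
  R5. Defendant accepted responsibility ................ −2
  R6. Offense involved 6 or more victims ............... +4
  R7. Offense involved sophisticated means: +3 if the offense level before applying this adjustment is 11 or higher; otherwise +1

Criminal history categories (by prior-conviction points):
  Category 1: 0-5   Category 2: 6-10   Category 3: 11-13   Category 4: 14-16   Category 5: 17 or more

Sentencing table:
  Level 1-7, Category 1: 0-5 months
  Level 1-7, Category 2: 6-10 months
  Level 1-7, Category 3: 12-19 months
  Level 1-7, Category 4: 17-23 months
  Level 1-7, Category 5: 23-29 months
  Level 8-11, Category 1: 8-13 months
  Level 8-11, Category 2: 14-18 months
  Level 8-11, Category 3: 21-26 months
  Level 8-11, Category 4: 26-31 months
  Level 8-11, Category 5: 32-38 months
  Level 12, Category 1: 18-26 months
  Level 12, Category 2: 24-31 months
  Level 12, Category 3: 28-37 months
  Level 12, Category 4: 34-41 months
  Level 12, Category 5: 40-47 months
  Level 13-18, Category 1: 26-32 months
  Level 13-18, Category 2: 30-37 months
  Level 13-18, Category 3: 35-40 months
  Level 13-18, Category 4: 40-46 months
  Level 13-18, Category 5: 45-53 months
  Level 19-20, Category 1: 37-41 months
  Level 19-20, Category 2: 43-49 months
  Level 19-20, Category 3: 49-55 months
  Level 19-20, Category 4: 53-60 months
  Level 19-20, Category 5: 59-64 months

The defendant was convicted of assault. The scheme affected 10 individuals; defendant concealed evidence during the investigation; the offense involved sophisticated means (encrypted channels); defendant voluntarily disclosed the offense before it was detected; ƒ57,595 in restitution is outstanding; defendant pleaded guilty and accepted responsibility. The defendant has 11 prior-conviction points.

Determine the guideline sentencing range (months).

Base offense level for assault: 18.
R1 applies: 18 + 2 = 20.
R2 applies (level before this adjustment is 20 ≥ 13, so +2): 20 + 2 = 22.
R3 applies: 22 − 1 = 21.
R5 applies: 21 − 2 = 19.
R6 applies: 19 + 4 = 23.
R7 applies (level before this adjustment is 23 ≥ 11, so +3): 23 + 3 = 26.
Level 26 exceeds the maximum of 20; capped at 20.
Final offense level: 20.
Criminal history: 11 prior points → Category 3 (11-13).
Level 20 falls in the 19-20 band.
Grid: Level 19-20 × Category 3 = 49-55 months.

49-55 months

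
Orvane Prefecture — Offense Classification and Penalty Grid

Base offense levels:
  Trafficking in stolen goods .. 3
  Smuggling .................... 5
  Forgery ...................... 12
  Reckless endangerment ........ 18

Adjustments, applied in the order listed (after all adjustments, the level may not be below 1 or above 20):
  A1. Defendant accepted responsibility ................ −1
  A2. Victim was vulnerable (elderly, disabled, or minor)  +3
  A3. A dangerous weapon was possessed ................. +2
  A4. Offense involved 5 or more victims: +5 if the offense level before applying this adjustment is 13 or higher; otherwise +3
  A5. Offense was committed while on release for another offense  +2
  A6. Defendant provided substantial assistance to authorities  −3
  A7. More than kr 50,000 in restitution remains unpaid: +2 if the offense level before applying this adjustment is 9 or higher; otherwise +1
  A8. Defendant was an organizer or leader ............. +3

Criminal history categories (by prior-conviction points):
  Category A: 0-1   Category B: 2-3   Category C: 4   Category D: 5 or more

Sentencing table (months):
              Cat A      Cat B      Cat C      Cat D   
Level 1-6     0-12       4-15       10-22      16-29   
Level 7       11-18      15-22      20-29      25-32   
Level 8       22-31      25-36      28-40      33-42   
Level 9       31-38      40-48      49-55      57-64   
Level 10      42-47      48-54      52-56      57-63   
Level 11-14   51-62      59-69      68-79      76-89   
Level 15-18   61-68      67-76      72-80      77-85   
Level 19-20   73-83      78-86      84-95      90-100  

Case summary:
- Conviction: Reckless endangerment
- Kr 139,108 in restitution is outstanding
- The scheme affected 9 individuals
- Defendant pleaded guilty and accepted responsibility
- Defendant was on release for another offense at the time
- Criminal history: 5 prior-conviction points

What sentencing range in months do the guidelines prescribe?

90-100 months

Base offense level for reckless endangerment: 18.
A1 applies: 18 − 1 = 17.
A4 applies (level before this adjustment is 17 ≥ 13, so +5): 17 + 5 = 22.
A5 applies: 22 + 2 = 24.
A6 does not apply.
A7 applies (level before this adjustment is 24 ≥ 9, so +2): 24 + 2 = 26.
Level 26 exceeds the maximum of 20; capped at 20.
Final offense level: 20.
Criminal history: 5 prior points → Category D (5+).
Level 20 falls in the 19-20 band.
Grid: Level 19-20 × Category D = 90-100 months.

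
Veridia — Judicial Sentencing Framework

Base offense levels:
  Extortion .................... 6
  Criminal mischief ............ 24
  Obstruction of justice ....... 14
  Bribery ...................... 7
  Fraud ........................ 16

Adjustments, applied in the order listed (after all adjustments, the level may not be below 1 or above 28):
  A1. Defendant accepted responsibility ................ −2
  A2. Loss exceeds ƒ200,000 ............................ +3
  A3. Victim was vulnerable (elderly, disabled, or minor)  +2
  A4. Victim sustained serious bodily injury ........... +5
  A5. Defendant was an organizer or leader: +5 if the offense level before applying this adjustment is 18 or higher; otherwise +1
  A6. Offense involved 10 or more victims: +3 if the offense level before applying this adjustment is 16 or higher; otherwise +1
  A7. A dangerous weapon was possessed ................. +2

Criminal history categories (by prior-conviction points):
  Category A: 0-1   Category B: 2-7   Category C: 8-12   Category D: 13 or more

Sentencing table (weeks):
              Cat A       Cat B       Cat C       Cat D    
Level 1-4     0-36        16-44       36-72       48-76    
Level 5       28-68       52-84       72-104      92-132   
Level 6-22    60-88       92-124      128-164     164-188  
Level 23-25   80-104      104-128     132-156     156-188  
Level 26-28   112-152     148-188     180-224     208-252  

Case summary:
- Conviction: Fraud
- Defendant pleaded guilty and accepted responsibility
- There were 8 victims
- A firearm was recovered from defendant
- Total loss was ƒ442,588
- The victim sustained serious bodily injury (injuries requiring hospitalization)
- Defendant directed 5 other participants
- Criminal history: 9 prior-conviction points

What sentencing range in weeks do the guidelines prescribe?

180-224 weeks

Base offense level for fraud: 16.
A1 applies: 16 − 2 = 14.
A2 applies: 14 + 3 = 17.
A3 does not apply.
A4 applies: 17 + 5 = 22.
A5 applies (level before this adjustment is 22 ≥ 18, so +5): 22 + 5 = 27.
A6 does not apply.
A7 applies: 27 + 2 = 29.
Level 29 exceeds the maximum of 28; capped at 28.
Final offense level: 28.
Criminal history: 9 prior points → Category C (8-12).
Level 28 falls in the 26-28 band.
Grid: Level 26-28 × Category C = 180-224 weeks.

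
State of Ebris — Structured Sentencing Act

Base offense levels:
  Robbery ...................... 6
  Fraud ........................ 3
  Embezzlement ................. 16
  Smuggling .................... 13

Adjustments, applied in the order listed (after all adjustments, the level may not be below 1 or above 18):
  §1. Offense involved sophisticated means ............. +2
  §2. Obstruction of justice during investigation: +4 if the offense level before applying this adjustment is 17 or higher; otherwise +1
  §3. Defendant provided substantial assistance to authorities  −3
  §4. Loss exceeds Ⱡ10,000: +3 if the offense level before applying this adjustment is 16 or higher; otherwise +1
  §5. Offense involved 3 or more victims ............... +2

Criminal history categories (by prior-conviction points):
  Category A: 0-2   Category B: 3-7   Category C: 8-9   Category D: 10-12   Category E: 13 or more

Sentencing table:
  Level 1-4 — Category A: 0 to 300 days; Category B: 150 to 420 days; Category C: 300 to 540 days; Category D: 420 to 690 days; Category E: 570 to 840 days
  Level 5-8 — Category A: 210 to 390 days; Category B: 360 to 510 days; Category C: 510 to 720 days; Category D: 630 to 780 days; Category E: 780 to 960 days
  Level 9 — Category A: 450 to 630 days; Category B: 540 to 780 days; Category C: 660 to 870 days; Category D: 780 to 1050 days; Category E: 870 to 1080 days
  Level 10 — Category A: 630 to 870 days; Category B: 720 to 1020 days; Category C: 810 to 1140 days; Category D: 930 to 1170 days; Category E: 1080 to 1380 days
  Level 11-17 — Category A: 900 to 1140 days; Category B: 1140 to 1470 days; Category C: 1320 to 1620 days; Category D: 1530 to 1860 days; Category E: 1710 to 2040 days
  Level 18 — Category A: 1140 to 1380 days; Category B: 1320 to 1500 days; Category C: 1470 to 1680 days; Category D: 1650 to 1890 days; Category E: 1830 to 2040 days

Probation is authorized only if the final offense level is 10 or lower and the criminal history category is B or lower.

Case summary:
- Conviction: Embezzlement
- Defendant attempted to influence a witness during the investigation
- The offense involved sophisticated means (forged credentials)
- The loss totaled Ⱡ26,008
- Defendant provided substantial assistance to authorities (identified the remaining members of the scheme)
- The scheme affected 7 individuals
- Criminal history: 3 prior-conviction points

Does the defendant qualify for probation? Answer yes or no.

No

Base offense level for embezzlement: 16.
§1 applies: 16 + 2 = 18.
§2 applies (level before this adjustment is 18 ≥ 17, so +4): 18 + 4 = 22.
§3 applies: 22 − 3 = 19.
§4 applies (level before this adjustment is 19 ≥ 16, so +3): 19 + 3 = 22.
§5 applies: 22 + 2 = 24.
Level 24 exceeds the maximum of 18; capped at 18.
Final offense level: 18.
Criminal history: 3 prior points → Category B (3-7).
Level 18 falls in the 18 band.
Grid: Level 18 × Category B = 1320-1500 days.
Probation check: level 18 > 10 and category B ≤ B → not eligible.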